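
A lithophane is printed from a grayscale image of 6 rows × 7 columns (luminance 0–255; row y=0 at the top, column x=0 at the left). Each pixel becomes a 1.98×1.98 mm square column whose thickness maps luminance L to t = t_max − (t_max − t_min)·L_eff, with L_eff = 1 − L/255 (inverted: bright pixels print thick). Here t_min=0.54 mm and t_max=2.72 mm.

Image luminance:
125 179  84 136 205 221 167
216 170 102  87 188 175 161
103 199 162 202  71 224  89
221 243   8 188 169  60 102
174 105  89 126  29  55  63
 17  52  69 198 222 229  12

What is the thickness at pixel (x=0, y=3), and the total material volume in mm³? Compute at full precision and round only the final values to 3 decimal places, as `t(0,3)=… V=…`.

span = t_max - t_min = 2.72 - 0.54 = 2.180
L(0,3) = 221, L_eff = 1 - 221/255 = 0.133333 (inverted)
t(0,3) = 2.72 - 2.180·0.133333 = 2.429
Σt over all 6·7 pixels = 303381/4250 ≈ 71.3837647
V = pitch²·Σt = 1.98²·303381/4250 = 279.853

t(0,3)=2.429 V=279.853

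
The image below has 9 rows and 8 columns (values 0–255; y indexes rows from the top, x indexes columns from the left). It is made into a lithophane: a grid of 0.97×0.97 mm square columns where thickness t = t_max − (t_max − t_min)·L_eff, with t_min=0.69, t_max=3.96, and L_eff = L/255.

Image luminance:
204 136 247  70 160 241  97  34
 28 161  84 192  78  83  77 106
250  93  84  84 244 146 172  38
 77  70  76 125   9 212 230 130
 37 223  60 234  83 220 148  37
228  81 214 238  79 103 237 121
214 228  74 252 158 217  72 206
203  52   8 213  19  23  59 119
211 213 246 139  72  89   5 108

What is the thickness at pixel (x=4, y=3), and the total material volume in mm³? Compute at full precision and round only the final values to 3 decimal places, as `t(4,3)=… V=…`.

span = t_max - t_min = 3.96 - 0.69 = 3.270
L(4,3) = 9, L_eff = 9/255 = 0.035294
t(4,3) = 3.96 - 3.270·0.035294 = 3.845
Σt over all 9·8 pixels = 1379191/8500 ≈ 162.2577647
V = pitch²·Σt = 0.97²·1379191/8500 = 152.668

t(4,3)=3.845 V=152.668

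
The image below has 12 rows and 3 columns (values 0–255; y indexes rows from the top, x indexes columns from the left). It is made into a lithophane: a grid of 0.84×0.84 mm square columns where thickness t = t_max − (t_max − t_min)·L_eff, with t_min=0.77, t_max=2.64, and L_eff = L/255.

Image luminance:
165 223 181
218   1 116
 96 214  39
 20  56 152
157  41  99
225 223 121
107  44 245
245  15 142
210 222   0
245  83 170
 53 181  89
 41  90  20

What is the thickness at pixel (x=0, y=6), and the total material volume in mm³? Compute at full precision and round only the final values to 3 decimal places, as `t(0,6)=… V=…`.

span = t_max - t_min = 2.64 - 0.77 = 1.870
L(0,6) = 107, L_eff = 107/255 = 0.419608
t(0,6) = 2.64 - 1.870·0.419608 = 1.855
Σt over all 12·3 pixels = 92521/1500 ≈ 61.6806667
V = pitch²·Σt = 0.84²·92521/1500 = 43.522

t(0,6)=1.855 V=43.522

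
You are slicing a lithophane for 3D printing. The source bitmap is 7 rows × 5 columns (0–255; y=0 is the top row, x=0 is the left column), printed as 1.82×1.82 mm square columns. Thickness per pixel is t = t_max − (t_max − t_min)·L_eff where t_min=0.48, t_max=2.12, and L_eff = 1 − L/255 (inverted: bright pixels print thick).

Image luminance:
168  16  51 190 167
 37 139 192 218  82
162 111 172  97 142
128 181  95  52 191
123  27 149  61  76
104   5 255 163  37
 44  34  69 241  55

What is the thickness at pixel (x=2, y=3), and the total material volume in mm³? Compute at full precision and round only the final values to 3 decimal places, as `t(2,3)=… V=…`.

t(2,3)=1.091 V=141.586

span = t_max - t_min = 2.12 - 0.48 = 1.640
L(2,3) = 95, L_eff = 1 - 95/255 = 0.627451 (inverted)
t(2,3) = 2.12 - 1.640·0.627451 = 1.091
Σt over all 7·5 pixels = 272494/6375 ≈ 42.7441569
V = pitch²·Σt = 1.82²·272494/6375 = 141.586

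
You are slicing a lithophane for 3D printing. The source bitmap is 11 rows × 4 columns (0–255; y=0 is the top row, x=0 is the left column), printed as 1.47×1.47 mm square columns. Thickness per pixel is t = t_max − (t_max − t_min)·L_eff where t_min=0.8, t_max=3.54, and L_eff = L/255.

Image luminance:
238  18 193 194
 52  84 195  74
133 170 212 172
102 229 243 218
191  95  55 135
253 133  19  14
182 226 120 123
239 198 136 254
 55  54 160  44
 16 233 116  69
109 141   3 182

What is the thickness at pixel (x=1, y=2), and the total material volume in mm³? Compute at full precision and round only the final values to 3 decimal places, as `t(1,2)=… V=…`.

span = t_max - t_min = 3.54 - 0.8 = 2.740
L(1,2) = 170, L_eff = 170/255 = 0.666667
t(1,2) = 3.54 - 2.740·0.666667 = 1.713
Σt over all 11·4 pixels = 576353/6375 ≈ 90.4083137
V = pitch²·Σt = 1.47²·576353/6375 = 195.363

t(1,2)=1.713 V=195.363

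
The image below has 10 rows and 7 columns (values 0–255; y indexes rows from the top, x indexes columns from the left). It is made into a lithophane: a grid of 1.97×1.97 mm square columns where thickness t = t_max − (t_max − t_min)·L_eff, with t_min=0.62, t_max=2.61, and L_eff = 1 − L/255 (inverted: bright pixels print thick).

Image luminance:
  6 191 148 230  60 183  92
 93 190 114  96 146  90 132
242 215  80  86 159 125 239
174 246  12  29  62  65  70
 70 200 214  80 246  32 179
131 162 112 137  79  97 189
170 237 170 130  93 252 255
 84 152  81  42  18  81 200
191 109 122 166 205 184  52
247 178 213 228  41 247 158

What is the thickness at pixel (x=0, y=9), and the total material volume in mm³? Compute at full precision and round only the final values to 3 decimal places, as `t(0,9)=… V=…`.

t(0,9)=2.548 V=465.509

span = t_max - t_min = 2.61 - 0.62 = 1.990
L(0,9) = 247, L_eff = 1 - 247/255 = 0.031373 (inverted)
t(0,9) = 2.61 - 1.990·0.031373 = 2.548
Σt over all 10·7 pixels = 179923/1500 ≈ 119.9486667
V = pitch²·Σt = 1.97²·179923/1500 = 465.509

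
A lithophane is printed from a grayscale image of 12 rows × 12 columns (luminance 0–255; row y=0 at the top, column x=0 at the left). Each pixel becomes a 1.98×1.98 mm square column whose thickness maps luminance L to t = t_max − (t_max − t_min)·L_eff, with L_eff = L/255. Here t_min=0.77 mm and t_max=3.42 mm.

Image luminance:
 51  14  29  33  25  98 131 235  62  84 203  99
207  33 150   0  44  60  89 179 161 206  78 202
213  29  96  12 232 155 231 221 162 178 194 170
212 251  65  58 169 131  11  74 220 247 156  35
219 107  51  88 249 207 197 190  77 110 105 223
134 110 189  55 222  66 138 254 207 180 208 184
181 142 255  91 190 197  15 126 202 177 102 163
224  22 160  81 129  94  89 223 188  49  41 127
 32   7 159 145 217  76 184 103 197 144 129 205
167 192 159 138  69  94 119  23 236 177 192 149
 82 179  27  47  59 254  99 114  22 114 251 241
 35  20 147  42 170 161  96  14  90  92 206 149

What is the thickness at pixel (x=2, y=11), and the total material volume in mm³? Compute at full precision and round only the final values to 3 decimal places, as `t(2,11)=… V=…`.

span = t_max - t_min = 3.42 - 0.77 = 2.650
L(2,11) = 147, L_eff = 147/255 = 0.576471
t(2,11) = 3.42 - 2.650·0.576471 = 1.892
Σt over all 12·12 pixels = 88331/300 ≈ 294.4366667
V = pitch²·Σt = 1.98²·88331/300 = 1154.310

t(2,11)=1.892 V=1154.310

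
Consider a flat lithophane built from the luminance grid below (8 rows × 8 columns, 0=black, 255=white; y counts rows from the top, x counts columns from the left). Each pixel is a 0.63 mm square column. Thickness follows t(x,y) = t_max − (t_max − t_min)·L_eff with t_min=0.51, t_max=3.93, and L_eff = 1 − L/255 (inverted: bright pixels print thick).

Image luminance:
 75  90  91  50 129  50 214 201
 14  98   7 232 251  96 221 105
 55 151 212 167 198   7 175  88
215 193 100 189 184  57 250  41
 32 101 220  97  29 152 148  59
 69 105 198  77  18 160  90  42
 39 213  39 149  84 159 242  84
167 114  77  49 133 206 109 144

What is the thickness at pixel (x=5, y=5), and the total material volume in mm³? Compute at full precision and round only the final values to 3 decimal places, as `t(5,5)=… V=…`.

t(5,5)=2.656 V=54.534

span = t_max - t_min = 3.93 - 0.51 = 3.420
L(5,5) = 160, L_eff = 1 - 160/255 = 0.372549 (inverted)
t(5,5) = 3.93 - 3.420·0.372549 = 2.656
Σt over all 8·8 pixels = 583947/4250 ≈ 137.3992941
V = pitch²·Σt = 0.63²·583947/4250 = 54.534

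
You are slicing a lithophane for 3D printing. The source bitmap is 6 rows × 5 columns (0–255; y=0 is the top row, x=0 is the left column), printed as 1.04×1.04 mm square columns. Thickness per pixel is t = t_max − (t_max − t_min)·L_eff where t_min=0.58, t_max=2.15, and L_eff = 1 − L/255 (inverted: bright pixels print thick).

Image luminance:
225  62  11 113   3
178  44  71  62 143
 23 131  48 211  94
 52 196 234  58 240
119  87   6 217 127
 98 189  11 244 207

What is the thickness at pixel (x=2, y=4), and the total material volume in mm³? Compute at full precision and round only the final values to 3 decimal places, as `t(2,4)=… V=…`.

t(2,4)=0.617 V=42.154

span = t_max - t_min = 2.15 - 0.58 = 1.570
L(2,4) = 6, L_eff = 1 - 6/255 = 0.976471 (inverted)
t(2,4) = 2.15 - 1.570·0.976471 = 0.617
Σt over all 6·5 pixels = 82819/2125 ≈ 38.9736471
V = pitch²·Σt = 1.04²·82819/2125 = 42.154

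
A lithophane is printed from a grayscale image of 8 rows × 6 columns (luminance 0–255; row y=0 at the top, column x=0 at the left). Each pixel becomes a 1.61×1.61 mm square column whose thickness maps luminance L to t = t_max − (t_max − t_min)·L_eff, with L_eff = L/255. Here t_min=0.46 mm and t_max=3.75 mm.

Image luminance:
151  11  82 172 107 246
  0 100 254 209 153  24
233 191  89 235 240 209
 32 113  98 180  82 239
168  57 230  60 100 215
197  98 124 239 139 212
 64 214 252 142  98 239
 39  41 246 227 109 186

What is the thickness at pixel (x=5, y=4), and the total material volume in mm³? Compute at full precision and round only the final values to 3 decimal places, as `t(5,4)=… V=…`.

span = t_max - t_min = 3.75 - 0.46 = 3.290
L(5,4) = 215, L_eff = 215/255 = 0.843137
t(5,4) = 3.75 - 3.290·0.843137 = 0.976
Σt over all 8·6 pixels = 373161/4250 ≈ 87.8025882
V = pitch²·Σt = 1.61²·373161/4250 = 227.593

t(5,4)=0.976 V=227.593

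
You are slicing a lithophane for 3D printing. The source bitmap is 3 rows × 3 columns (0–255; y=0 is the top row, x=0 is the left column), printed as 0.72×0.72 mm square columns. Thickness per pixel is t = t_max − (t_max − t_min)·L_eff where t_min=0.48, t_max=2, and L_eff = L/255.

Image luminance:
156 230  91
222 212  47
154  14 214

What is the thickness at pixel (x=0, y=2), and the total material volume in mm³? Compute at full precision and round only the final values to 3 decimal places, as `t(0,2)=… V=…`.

t(0,2)=1.082 V=5.191

span = t_max - t_min = 2 - 0.48 = 1.520
L(0,2) = 154, L_eff = 154/255 = 0.603922
t(0,2) = 2 - 1.520·0.603922 = 1.082
Σt over all 3·3 pixels = 12766/1275 ≈ 10.0125490
V = pitch²·Σt = 0.72²·12766/1275 = 5.191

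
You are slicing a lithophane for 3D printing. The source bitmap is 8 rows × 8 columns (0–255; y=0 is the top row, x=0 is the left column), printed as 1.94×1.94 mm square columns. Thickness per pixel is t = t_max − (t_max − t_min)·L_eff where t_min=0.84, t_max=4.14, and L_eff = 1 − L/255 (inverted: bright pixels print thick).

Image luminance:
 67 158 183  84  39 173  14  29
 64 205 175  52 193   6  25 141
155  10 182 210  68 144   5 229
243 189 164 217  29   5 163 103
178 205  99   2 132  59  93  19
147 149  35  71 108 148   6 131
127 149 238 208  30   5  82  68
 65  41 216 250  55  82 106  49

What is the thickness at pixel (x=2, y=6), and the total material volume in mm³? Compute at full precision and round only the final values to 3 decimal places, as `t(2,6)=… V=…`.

t(2,6)=3.920 V=547.019

span = t_max - t_min = 4.14 - 0.84 = 3.300
L(2,6) = 238, L_eff = 1 - 238/255 = 0.066667 (inverted)
t(2,6) = 4.14 - 3.300·0.066667 = 3.920
Σt over all 8·8 pixels = 123543/850 ≈ 145.3447059
V = pitch²·Σt = 1.94²·123543/850 = 547.019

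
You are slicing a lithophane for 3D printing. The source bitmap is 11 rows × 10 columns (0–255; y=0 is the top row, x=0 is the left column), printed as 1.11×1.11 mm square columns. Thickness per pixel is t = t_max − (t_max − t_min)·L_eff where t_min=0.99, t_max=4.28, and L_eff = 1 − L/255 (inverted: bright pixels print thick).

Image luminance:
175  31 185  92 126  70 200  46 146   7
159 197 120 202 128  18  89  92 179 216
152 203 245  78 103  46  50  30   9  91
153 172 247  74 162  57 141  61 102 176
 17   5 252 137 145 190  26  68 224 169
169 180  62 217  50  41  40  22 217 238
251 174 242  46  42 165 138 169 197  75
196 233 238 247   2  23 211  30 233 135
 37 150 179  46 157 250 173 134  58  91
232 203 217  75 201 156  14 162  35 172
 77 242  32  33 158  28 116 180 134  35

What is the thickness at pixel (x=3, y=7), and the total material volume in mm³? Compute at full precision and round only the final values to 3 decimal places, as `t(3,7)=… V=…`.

span = t_max - t_min = 4.28 - 0.99 = 3.290
L(3,7) = 247, L_eff = 1 - 247/255 = 0.031373 (inverted)
t(3,7) = 4.28 - 3.290·0.031373 = 4.177
Σt over all 11·10 pixels = 7423417/25500 ≈ 291.1143922
V = pitch²·Σt = 1.11²·7423417/25500 = 358.682

t(3,7)=4.177 V=358.682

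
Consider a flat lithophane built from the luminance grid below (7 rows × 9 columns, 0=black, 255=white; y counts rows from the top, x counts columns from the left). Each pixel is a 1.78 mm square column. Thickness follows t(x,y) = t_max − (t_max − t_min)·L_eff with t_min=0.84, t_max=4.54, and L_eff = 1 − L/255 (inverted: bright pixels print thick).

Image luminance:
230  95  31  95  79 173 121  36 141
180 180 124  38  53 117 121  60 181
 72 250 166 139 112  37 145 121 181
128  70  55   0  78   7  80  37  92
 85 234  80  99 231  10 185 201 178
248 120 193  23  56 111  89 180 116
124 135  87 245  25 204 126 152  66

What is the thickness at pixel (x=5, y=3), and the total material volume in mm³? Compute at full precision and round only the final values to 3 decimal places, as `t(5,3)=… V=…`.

t(5,3)=0.942 V=509.158

span = t_max - t_min = 4.54 - 0.84 = 3.700
L(5,3) = 7, L_eff = 1 - 7/255 = 0.972549 (inverted)
t(5,3) = 4.54 - 3.700·0.972549 = 0.942
Σt over all 7·9 pixels = 68297/425 ≈ 160.6988235
V = pitch²·Σt = 1.78²·68297/425 = 509.158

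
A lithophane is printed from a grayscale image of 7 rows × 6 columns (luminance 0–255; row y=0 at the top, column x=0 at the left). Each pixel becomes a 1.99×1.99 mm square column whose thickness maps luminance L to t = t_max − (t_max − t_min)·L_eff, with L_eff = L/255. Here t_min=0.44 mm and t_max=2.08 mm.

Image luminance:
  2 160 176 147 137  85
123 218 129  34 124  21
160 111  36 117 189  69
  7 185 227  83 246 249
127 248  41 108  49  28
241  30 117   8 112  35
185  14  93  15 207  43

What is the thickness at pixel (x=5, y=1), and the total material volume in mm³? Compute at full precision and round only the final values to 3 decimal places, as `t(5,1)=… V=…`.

span = t_max - t_min = 2.08 - 0.44 = 1.640
L(5,1) = 21, L_eff = 21/255 = 0.082353
t(5,1) = 2.08 - 1.640·0.082353 = 1.945
Σt over all 7·6 pixels = 362744/6375 ≈ 56.9010196
V = pitch²·Σt = 1.99²·362744/6375 = 225.334

t(5,1)=1.945 V=225.334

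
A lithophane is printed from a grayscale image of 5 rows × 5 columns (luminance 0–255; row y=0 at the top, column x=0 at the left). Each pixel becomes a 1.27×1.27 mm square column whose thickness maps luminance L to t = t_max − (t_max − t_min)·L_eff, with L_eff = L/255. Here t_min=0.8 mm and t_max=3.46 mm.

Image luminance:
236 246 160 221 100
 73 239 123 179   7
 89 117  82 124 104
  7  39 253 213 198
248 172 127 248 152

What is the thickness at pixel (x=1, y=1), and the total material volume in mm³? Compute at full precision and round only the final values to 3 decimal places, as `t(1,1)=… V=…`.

span = t_max - t_min = 3.46 - 0.8 = 2.660
L(1,1) = 239, L_eff = 239/255 = 0.937255
t(1,1) = 3.46 - 2.660·0.937255 = 0.967
Σt over all 5·5 pixels = 17741/375 ≈ 47.3093333
V = pitch²·Σt = 1.27²·17741/375 = 76.305

t(1,1)=0.967 V=76.305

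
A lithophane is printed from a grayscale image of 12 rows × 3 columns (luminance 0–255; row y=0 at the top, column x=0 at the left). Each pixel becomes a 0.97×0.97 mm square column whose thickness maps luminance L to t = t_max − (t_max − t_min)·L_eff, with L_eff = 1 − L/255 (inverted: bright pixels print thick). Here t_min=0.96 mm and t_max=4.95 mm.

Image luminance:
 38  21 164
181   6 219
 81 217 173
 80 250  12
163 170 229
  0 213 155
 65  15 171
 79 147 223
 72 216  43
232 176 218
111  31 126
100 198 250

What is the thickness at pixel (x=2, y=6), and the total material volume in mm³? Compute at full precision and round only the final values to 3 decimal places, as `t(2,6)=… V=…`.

t(2,6)=3.636 V=103.847

span = t_max - t_min = 4.95 - 0.96 = 3.990
L(2,6) = 171, L_eff = 1 - 171/255 = 0.329412 (inverted)
t(2,6) = 4.95 - 3.990·0.329412 = 3.636
Σt over all 12·3 pixels = 110.37
V = pitch²·Σt = 0.97²·110.37 = 103.847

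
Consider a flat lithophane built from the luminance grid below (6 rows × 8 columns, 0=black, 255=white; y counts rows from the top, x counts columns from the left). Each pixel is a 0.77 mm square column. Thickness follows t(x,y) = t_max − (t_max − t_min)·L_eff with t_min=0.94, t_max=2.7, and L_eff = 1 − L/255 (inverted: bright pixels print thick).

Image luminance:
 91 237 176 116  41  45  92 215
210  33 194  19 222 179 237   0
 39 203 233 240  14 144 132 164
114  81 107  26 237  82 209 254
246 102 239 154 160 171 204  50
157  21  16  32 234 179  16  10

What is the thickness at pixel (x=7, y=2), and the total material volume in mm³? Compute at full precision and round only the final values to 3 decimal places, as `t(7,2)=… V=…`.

span = t_max - t_min = 2.7 - 0.94 = 1.760
L(7,2) = 164, L_eff = 1 - 164/255 = 0.356863 (inverted)
t(7,2) = 2.7 - 1.760·0.356863 = 2.072
Σt over all 6·8 pixels = 568228/6375 ≈ 89.1338039
V = pitch²·Σt = 0.77²·568228/6375 = 52.847

t(7,2)=2.072 V=52.847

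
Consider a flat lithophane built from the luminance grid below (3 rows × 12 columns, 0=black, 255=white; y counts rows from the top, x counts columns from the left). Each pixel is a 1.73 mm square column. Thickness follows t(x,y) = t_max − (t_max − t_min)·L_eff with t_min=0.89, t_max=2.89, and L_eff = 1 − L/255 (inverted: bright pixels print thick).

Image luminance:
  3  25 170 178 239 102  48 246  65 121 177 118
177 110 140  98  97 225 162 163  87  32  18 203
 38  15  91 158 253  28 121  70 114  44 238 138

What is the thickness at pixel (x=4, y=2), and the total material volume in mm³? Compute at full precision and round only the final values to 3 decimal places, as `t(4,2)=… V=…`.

t(4,2)=2.874 V=197.111

span = t_max - t_min = 2.89 - 0.89 = 2.000
L(4,2) = 253, L_eff = 1 - 253/255 = 0.007843 (inverted)
t(4,2) = 2.89 - 2.000·0.007843 = 2.874
Σt over all 3·12 pixels = 83971/1275 ≈ 65.8596078
V = pitch²·Σt = 1.73²·83971/1275 = 197.111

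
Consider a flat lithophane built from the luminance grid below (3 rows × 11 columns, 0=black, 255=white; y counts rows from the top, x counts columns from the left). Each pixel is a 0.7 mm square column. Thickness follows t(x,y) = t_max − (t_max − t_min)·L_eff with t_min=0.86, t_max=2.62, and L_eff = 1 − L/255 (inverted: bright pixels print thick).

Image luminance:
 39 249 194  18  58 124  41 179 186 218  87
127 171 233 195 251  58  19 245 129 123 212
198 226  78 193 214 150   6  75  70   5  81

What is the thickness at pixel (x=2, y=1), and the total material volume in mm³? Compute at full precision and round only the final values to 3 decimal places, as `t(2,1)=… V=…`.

t(2,1)=2.468 V=28.963

span = t_max - t_min = 2.62 - 0.86 = 1.760
L(2,1) = 233, L_eff = 1 - 233/255 = 0.086275 (inverted)
t(2,1) = 2.62 - 1.760·0.086275 = 2.468
Σt over all 3·11 pixels = 251207/4250 ≈ 59.1075294
V = pitch²·Σt = 0.7²·251207/4250 = 28.963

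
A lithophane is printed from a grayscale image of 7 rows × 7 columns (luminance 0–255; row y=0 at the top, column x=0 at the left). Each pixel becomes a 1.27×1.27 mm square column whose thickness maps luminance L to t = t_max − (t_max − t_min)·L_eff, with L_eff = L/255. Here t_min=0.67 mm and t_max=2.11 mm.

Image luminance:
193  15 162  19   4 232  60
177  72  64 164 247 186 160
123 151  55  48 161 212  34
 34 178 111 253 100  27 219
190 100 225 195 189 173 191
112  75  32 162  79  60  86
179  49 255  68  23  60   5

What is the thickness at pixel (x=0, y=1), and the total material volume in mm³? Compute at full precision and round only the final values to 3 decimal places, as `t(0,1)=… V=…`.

t(0,1)=1.110 V=112.391

span = t_max - t_min = 2.11 - 0.67 = 1.440
L(0,1) = 177, L_eff = 177/255 = 0.694118
t(0,1) = 2.11 - 1.440·0.694118 = 1.110
Σt over all 7·7 pixels = 592303/8500 ≈ 69.6827059
V = pitch²·Σt = 1.27²·592303/8500 = 112.391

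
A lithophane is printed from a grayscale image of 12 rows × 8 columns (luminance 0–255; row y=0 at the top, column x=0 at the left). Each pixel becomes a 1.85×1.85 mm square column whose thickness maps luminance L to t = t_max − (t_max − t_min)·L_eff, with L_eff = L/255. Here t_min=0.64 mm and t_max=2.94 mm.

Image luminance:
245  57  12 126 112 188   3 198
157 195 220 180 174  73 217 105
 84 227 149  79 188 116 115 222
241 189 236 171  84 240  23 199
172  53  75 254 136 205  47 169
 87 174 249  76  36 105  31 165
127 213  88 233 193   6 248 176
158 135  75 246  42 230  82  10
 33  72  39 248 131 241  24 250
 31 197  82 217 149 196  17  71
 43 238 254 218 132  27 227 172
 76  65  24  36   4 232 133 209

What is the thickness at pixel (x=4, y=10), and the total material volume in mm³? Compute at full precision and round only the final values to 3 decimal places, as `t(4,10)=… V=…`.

span = t_max - t_min = 2.94 - 0.64 = 2.300
L(4,10) = 132, L_eff = 132/255 = 0.517647
t(4,10) = 2.94 - 2.300·0.517647 = 1.749
Σt over all 12·8 pixels = 163.1
V = pitch²·Σt = 1.85²·163.1 = 558.210

t(4,10)=1.749 V=558.210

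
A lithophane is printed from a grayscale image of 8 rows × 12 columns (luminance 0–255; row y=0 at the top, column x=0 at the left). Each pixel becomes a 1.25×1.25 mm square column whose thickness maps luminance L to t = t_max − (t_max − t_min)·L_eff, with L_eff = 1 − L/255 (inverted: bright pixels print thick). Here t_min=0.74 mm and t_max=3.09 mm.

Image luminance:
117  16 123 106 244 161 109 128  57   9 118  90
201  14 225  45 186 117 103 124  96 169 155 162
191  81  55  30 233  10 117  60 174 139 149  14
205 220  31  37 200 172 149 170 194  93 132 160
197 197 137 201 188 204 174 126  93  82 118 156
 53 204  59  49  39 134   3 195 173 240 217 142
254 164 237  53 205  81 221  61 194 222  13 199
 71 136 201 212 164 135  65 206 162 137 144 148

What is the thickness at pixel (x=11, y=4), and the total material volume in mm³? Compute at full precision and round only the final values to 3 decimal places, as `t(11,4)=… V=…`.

span = t_max - t_min = 3.09 - 0.74 = 2.350
L(11,4) = 156, L_eff = 1 - 156/255 = 0.388235 (inverted)
t(11,4) = 3.09 - 2.350·0.388235 = 2.178
Σt over all 8·12 pixels = 323761/1700 ≈ 190.4476471
V = pitch²·Σt = 1.25²·323761/1700 = 297.574

t(11,4)=2.178 V=297.574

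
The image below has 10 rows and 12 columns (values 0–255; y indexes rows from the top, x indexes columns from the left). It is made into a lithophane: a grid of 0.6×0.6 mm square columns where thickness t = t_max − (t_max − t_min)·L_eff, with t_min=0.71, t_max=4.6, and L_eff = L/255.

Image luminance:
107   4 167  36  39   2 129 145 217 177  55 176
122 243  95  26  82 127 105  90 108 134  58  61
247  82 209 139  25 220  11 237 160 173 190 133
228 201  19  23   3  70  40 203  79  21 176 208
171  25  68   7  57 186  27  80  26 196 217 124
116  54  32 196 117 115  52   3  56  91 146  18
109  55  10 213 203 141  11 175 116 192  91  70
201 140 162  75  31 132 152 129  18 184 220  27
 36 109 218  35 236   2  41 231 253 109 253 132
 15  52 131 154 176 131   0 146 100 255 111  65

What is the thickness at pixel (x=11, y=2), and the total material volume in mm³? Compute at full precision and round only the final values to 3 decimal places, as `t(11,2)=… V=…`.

t(11,2)=2.571 V=123.867

span = t_max - t_min = 4.6 - 0.71 = 3.890
L(11,2) = 133, L_eff = 133/255 = 0.521569
t(11,2) = 4.6 - 3.890·0.521569 = 2.571
Σt over all 10·12 pixels = 877393/2550 ≈ 344.0756863
V = pitch²·Σt = 0.6²·877393/2550 = 123.867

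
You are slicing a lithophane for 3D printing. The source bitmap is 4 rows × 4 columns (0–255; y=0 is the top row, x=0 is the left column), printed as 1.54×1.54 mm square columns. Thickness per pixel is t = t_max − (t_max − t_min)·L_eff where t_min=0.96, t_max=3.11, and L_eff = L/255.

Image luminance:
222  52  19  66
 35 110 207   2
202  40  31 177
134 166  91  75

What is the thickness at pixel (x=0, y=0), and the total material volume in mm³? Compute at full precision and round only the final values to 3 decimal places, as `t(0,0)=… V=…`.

t(0,0)=1.238 V=85.438

span = t_max - t_min = 3.11 - 0.96 = 2.150
L(0,0) = 222, L_eff = 222/255 = 0.870588
t(0,0) = 3.11 - 2.150·0.870588 = 1.238
Σt over all 4·4 pixels = 61243/1700 ≈ 36.0252941
V = pitch²·Σt = 1.54²·61243/1700 = 85.438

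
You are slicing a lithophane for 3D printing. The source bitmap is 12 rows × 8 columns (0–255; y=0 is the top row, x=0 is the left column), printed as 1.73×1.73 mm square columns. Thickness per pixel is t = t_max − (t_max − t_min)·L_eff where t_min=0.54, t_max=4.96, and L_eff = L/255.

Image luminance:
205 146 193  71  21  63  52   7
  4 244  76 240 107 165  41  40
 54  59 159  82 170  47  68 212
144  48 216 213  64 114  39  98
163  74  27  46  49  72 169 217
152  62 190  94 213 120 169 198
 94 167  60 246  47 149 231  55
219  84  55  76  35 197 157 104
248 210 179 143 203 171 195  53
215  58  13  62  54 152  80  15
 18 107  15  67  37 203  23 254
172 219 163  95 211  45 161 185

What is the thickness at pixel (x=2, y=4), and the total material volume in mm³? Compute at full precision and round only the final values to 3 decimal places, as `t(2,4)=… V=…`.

span = t_max - t_min = 4.96 - 0.54 = 4.420
L(2,4) = 27, L_eff = 27/255 = 0.105882
t(2,4) = 4.96 - 4.420·0.105882 = 4.492
Σt over all 12·8 pixels = 207893/750 ≈ 277.1906667
V = pitch²·Σt = 1.73²·207893/750 = 829.604

t(2,4)=4.492 V=829.604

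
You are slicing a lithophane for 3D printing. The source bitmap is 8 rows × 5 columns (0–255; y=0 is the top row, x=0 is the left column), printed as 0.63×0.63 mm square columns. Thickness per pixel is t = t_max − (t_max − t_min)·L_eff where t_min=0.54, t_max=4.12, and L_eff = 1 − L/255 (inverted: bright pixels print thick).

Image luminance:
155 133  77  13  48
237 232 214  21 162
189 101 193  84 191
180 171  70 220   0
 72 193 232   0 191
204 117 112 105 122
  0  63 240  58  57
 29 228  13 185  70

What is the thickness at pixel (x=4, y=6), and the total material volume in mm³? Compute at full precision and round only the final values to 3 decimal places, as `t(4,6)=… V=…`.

span = t_max - t_min = 4.12 - 0.54 = 3.580
L(4,6) = 57, L_eff = 1 - 57/255 = 0.776471 (inverted)
t(4,6) = 4.12 - 3.580·0.776471 = 1.340
Σt over all 8·5 pixels = 583589/6375 ≈ 91.5433725
V = pitch²·Σt = 0.63²·583589/6375 = 36.334

t(4,6)=1.340 V=36.334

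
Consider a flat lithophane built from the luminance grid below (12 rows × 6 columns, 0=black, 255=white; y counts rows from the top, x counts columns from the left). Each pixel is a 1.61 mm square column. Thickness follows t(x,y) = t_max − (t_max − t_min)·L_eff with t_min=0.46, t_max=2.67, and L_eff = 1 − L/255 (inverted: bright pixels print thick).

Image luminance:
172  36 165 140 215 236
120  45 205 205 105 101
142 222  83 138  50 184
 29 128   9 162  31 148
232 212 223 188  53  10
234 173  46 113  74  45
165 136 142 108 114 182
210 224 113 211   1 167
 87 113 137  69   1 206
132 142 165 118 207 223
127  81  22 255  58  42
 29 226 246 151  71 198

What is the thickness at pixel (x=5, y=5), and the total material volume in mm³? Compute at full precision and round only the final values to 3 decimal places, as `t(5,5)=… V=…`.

span = t_max - t_min = 2.67 - 0.46 = 2.210
L(5,5) = 45, L_eff = 1 - 45/255 = 0.823529 (inverted)
t(5,5) = 2.67 - 2.210·0.823529 = 0.850
Σt over all 12·6 pixels = 173869/1500 ≈ 115.9126667
V = pitch²·Σt = 1.61²·173869/1500 = 300.457

t(5,5)=0.850 V=300.457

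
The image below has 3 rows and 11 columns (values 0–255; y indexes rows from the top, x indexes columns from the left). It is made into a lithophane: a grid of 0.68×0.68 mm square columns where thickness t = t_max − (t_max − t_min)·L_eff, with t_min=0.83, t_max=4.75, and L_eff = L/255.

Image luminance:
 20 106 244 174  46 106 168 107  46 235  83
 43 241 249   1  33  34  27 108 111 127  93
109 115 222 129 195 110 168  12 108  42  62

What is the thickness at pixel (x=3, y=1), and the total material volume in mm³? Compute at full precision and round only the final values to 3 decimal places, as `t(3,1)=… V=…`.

span = t_max - t_min = 4.75 - 0.83 = 3.920
L(3,1) = 1, L_eff = 1/255 = 0.003922
t(3,1) = 4.75 - 3.920·0.003922 = 4.735
Σt over all 3·11 pixels = 2556917/25500 ≈ 100.2712549
V = pitch²·Σt = 0.68²·2556917/25500 = 46.365

t(3,1)=4.735 V=46.365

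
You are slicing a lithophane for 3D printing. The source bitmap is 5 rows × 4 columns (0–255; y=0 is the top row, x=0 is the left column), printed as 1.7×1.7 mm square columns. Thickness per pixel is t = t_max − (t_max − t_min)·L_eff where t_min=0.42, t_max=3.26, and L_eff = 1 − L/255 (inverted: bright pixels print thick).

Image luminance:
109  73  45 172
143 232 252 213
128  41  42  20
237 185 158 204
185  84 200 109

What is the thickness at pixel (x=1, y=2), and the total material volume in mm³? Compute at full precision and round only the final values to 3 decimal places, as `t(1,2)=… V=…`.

t(1,2)=0.877 V=115.429

span = t_max - t_min = 3.26 - 0.42 = 2.840
L(1,2) = 41, L_eff = 1 - 41/255 = 0.839216 (inverted)
t(1,2) = 3.26 - 2.840·0.839216 = 0.877
Σt over all 5·4 pixels = 84874/2125 ≈ 39.9407059
V = pitch²·Σt = 1.7²·84874/2125 = 115.429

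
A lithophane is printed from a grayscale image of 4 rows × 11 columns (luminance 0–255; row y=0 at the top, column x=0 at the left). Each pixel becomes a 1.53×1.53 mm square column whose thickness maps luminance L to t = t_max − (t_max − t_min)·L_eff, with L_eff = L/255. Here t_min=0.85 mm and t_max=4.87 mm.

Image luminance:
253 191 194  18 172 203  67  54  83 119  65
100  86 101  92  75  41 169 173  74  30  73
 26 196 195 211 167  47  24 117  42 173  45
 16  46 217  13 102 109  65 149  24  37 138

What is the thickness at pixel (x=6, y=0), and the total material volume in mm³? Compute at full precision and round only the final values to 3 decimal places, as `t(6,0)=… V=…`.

span = t_max - t_min = 4.87 - 0.85 = 4.020
L(6,0) = 67, L_eff = 67/255 = 0.262745
t(6,0) = 4.87 - 4.020·0.262745 = 3.814
Σt over all 4·11 pixels = 301513/2125 ≈ 141.8884706
V = pitch²·Σt = 1.53²·301513/2125 = 332.147

t(6,0)=3.814 V=332.147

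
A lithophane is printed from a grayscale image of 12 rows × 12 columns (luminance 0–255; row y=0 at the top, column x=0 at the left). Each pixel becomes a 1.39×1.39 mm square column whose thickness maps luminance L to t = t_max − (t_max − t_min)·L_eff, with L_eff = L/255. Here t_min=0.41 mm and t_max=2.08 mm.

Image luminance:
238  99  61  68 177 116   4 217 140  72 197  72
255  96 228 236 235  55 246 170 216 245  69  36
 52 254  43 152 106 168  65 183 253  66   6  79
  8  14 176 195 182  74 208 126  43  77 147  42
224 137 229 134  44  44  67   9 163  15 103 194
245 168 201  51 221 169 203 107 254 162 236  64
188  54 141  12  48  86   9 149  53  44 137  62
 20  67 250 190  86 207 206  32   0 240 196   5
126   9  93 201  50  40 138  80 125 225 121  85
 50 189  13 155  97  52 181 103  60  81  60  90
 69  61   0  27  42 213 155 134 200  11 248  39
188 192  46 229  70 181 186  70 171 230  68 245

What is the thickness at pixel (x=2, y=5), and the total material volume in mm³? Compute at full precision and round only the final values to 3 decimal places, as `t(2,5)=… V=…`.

span = t_max - t_min = 2.08 - 0.41 = 1.670
L(2,5) = 201, L_eff = 201/255 = 0.788235
t(2,5) = 2.08 - 1.670·0.788235 = 0.764
Σt over all 12·12 pixels = 1170799/6375 ≈ 183.6547451
V = pitch²·Σt = 1.39²·1170799/6375 = 354.839

t(2,5)=0.764 V=354.839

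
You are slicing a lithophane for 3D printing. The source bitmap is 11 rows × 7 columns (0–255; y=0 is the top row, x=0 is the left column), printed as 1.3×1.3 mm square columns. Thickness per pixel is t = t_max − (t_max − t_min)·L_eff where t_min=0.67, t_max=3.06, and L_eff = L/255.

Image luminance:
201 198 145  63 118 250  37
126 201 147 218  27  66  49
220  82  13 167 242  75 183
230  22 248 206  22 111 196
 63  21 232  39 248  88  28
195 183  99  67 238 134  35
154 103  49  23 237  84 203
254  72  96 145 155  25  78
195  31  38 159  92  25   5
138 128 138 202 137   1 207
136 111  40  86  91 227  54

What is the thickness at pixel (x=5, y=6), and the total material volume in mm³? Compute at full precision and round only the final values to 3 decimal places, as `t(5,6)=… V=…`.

span = t_max - t_min = 3.06 - 0.67 = 2.390
L(5,6) = 84, L_eff = 84/255 = 0.329412
t(5,6) = 3.06 - 2.390·0.329412 = 2.273
Σt over all 11·7 pixels = 110273/750 ≈ 147.0306667
V = pitch²·Σt = 1.3²·110273/750 = 248.482

t(5,6)=2.273 V=248.482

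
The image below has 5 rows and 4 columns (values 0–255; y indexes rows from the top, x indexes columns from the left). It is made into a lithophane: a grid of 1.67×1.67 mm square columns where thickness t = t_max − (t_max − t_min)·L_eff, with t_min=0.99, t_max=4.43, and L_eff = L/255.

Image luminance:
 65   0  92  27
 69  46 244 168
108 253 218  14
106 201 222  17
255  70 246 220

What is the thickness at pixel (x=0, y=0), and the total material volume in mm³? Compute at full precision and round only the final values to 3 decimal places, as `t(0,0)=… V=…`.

t(0,0)=3.553 V=147.735

span = t_max - t_min = 4.43 - 0.99 = 3.440
L(0,0) = 65, L_eff = 65/255 = 0.254902
t(0,0) = 4.43 - 3.440·0.254902 = 3.553
Σt over all 5·4 pixels = 337699/6375 ≈ 52.9723922
V = pitch²·Σt = 1.67²·337699/6375 = 147.735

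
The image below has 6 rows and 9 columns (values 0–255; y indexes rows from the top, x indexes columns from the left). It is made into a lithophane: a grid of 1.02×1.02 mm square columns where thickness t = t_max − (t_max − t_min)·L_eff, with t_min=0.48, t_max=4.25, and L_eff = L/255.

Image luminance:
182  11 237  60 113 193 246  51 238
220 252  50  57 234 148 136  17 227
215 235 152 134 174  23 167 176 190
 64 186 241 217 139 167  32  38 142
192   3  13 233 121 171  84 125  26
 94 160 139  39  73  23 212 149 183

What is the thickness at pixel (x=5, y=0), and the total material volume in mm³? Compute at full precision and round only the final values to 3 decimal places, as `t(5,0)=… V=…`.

span = t_max - t_min = 4.25 - 0.48 = 3.770
L(5,0) = 193, L_eff = 193/255 = 0.756863
t(5,0) = 4.25 - 3.770·0.756863 = 1.397
Σt over all 6·9 pixels = 510157/4250 ≈ 120.0369412
V = pitch²·Σt = 1.02²·510157/4250 = 124.886

t(5,0)=1.397 V=124.886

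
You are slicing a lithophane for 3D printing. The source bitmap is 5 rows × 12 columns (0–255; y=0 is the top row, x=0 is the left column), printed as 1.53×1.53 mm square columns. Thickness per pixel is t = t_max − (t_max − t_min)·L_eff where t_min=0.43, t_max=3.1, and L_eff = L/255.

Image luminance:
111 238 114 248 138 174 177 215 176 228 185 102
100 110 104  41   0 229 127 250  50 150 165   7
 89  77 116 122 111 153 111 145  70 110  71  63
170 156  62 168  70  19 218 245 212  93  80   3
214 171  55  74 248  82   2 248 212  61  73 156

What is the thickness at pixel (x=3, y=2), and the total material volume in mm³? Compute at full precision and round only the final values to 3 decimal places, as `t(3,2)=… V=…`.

t(3,2)=1.823 V=244.985

span = t_max - t_min = 3.1 - 0.43 = 2.670
L(3,2) = 122, L_eff = 122/255 = 0.478431
t(3,2) = 3.1 - 2.670·0.478431 = 1.823
Σt over all 5·12 pixels = 104.654
V = pitch²·Σt = 1.53²·104.654 = 244.985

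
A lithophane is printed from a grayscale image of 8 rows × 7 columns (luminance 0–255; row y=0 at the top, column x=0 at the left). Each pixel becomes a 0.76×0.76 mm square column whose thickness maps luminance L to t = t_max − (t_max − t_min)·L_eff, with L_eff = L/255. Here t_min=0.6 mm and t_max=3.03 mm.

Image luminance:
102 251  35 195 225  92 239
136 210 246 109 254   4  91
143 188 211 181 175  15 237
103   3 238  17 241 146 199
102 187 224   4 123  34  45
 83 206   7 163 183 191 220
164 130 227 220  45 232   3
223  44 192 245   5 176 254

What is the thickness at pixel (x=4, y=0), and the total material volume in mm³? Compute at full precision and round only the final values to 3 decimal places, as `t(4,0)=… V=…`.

t(4,0)=0.886 V=52.774

span = t_max - t_min = 3.03 - 0.6 = 2.430
L(4,0) = 225, L_eff = 225/255 = 0.882353
t(4,0) = 3.03 - 2.430·0.882353 = 0.886
Σt over all 8·7 pixels = 388311/4250 ≈ 91.3672941
V = pitch²·Σt = 0.76²·388311/4250 = 52.774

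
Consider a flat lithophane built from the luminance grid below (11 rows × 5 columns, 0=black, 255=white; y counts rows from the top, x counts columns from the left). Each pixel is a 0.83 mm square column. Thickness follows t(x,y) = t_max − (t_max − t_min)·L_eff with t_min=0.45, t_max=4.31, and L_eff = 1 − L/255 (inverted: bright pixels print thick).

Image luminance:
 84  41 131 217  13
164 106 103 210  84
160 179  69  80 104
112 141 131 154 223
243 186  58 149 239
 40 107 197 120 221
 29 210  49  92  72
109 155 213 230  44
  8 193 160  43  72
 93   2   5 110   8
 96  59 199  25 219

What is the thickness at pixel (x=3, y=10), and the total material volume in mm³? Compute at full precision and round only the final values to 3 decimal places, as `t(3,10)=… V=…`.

t(3,10)=0.828 V=85.469

span = t_max - t_min = 4.31 - 0.45 = 3.860
L(3,10) = 25, L_eff = 1 - 25/255 = 0.901961 (inverted)
t(3,10) = 4.31 - 3.860·0.901961 = 0.828
Σt over all 11·5 pixels = 1054557/8500 ≈ 124.0655294
V = pitch²·Σt = 0.83²·1054557/8500 = 85.469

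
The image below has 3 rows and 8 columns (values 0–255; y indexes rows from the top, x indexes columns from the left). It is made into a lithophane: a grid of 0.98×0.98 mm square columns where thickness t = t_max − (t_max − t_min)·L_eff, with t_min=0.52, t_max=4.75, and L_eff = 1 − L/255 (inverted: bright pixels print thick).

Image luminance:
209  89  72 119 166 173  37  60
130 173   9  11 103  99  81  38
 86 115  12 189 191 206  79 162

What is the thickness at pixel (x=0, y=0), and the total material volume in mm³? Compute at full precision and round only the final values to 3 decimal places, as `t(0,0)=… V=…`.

span = t_max - t_min = 4.75 - 0.52 = 4.230
L(0,0) = 209, L_eff = 1 - 209/255 = 0.180392 (inverted)
t(0,0) = 4.75 - 4.230·0.180392 = 3.987
Σt over all 3·8 pixels = 473949/8500 ≈ 55.7587059
V = pitch²·Σt = 0.98²·473949/8500 = 53.551

t(0,0)=3.987 V=53.551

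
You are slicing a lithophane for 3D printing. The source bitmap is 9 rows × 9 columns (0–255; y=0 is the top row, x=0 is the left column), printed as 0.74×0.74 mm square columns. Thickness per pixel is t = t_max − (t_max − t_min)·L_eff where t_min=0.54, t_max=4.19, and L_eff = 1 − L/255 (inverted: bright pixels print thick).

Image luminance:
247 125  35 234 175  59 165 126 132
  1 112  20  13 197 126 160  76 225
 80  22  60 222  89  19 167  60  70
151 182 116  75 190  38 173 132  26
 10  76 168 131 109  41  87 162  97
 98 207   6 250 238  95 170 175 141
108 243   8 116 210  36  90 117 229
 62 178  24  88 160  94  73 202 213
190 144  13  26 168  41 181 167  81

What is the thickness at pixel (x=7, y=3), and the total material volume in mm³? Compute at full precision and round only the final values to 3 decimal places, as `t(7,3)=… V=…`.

span = t_max - t_min = 4.19 - 0.54 = 3.650
L(7,3) = 132, L_eff = 1 - 132/255 = 0.482353 (inverted)
t(7,3) = 4.19 - 3.650·0.482353 = 2.429
Σt over all 9·9 pixels = 925553/5100 ≈ 181.4809804
V = pitch²·Σt = 0.74²·925553/5100 = 99.379

t(7,3)=2.429 V=99.379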